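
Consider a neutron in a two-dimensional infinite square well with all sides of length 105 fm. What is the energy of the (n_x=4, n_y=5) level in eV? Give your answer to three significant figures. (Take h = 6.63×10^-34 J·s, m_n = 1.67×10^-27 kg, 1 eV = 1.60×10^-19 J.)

For a 2D rectangular well E = (h²/8m_n)·Σ n_i²/L_i² = (6.63×10^-34)²/(8·1.67×10^-27) · [4²/(105 fm)² + 5²/(105 fm)²].
Evaluating gives E = 1.224×10^-13 J = 7.65×10^5 eV.

E = 7.65×10^5 eV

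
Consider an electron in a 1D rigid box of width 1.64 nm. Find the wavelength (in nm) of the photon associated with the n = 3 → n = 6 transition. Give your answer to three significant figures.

E_1 = h²/(8m_eL²) = 2.240×10^-20 J, so ΔE = (6² − 3²)E_1 = 6.048×10^-19 J.
λ = hc/ΔE = (6.626×10^-34·2.998×10^8)/6.048×10^-19 = 3.28×10^-7 m = 328 nm.

λ = 328 nm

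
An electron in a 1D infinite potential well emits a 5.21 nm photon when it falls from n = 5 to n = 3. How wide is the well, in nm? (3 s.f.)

The photon carries ΔE = hc/λ = 6.626×10^-34·2.998×10^8/5.21×10^-9 m = 3.813×10^-17 J.
Since ΔE = (5² − 3²)E_1, E_1 = 2.383×10^-18 J, and L = h/√(8m_eE_1) = 1.59×10^-10 m = 0.159 nm.

L = 0.159 nm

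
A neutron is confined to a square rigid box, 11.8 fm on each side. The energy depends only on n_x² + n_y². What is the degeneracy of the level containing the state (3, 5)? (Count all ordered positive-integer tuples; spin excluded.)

The level has n_x² + n_y² = 34. The ordered positive-integer solutions are (3, 5), (5, 3).
That gives 2 states.

degeneracy = 2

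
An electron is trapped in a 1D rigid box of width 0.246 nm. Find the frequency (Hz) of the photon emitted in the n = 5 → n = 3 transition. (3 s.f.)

f = 2.40×10^16 Hz

E_1 = h²/(8m_eL²) = 9.956×10^-19 J and ΔE = (5² − 3²)E_1 = 1.593×10^-17 J.
f = ΔE/h = 1.593×10^-17/6.626×10^-34 = 2.40×10^16 Hz.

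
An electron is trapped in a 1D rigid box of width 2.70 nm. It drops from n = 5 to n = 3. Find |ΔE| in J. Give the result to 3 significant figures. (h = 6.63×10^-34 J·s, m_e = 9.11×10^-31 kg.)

E_1 = h²/(8m_eL²) = 8.274×10^-21 J.
|ΔE| = |5² − 3²|·E_1 = 16·8.274×10^-21 J = 1.32×10^-19 J.

|ΔE| = 1.32×10^-19 J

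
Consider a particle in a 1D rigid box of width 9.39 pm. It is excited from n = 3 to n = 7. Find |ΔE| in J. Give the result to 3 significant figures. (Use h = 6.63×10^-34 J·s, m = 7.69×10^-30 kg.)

|ΔE| = 3.24×10^-15 J

E_1 = h²/(8mL²) = 8.104×10^-17 J.
|ΔE| = |3² − 7²|·E_1 = 40·8.104×10^-17 J = 3.24×10^-15 J.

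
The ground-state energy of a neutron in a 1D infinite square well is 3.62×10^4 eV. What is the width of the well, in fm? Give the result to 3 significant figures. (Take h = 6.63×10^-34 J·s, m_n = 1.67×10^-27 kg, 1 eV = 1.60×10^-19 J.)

L = 75.4 fm

From E_n = n²h²/(8m_nL²), L = n·h/√(8m_nE_n).
E_1 = 3.62×10^4 eV = 5.792×10^-15 J, so L = 1·6.63×10^-34/√(8·1.67×10^-27·5.792×10^-15) = 7.54×10^-14 m = 75.4 fm.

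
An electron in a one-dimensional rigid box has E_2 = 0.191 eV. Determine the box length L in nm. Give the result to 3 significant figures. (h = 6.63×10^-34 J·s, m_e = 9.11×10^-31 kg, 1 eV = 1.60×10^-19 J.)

L = 2.81 nm

From E_n = n²h²/(8m_eL²), L = n·h/√(8m_eE_n).
E_2 = 0.191 eV = 3.056×10^-20 J, so L = 2·6.63×10^-34/√(8·9.11×10^-31·3.056×10^-20) = 2.81×10^-9 m = 2.81 nm.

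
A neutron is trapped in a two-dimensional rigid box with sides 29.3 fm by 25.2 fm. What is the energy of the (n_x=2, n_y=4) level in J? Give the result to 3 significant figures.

E = 9.78×10^-13 J

For a 2D rectangular well E = (h²/8m_n)·Σ n_i²/L_i² = (6.626×10^-34)²/(8·1.675×10^-27) · [2²/(29.3 fm)² + 4²/(25.2 fm)²].
Evaluating gives E = 9.78×10^-13 J.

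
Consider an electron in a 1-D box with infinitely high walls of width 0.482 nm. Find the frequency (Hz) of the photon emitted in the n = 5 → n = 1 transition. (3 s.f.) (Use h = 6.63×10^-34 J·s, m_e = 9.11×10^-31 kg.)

f = 9.40×10^15 Hz

E_1 = h²/(8m_eL²) = 2.596×10^-19 J and ΔE = (5² − 1²)E_1 = 6.230×10^-18 J.
f = ΔE/h = 6.230×10^-18/6.63×10^-34 = 9.40×10^15 Hz.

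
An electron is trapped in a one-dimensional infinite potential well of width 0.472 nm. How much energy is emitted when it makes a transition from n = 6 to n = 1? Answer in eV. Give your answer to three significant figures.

|ΔE| = 59.1 eV

E_1 = h²/(8m_eL²) = 2.704×10^-19 J.
|ΔE| = |6² − 1²|·E_1 = 35·2.704×10^-19 J = 9.464×10^-18 J = 59.1 eV.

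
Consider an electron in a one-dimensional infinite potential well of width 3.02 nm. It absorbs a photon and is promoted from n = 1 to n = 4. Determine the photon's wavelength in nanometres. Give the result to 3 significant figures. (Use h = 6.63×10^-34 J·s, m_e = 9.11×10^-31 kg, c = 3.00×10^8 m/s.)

λ = 2.01×10^3 nm

E_1 = h²/(8m_eL²) = 6.613×10^-21 J, so ΔE = (4² − 1²)E_1 = 9.920×10^-20 J.
λ = hc/ΔE = (6.63×10^-34·3.00×10^8)/9.920×10^-20 = 2.01×10^-6 m = 2.01×10^3 nm.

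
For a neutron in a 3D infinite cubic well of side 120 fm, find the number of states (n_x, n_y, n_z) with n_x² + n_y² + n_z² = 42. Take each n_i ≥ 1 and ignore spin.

degeneracy = 6

The level has n_x² + n_y² + n_z² = 42. The ordered positive-integer solutions are (1, 4, 5), (1, 5, 4), (4, 1, 5), (4, 5, 1), (5, 1, 4), (5, 4, 1).
That gives 6 states.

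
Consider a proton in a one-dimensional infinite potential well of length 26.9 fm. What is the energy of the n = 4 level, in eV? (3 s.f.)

For an infinite well E_n = n²h²/(8m_pL²), so E_1 = h²/(8m_pL²) = (6.626×10^-34)²/(8·1.673×10^-27·(2.69×10^-14 m)²) = 4.533×10^-14 J.
Then E_4 = 4²·E_1 = 16·4.533×10^-14 J = 7.253×10^-13 J.
Converting, E_4 = 7.253×10^-13 J / (1.602×10^-19 J/eV) = 4.53×10^6 eV.

E_4 = 4.53×10^6 eV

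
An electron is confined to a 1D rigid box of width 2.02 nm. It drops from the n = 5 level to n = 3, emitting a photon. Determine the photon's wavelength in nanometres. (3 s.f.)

λ = 841 nm

E_1 = h²/(8m_eL²) = 1.477×10^-20 J, so ΔE = (5² − 3²)E_1 = 2.363×10^-19 J.
λ = hc/ΔE = (6.626×10^-34·2.998×10^8)/2.363×10^-19 = 8.41×10^-7 m = 841 nm.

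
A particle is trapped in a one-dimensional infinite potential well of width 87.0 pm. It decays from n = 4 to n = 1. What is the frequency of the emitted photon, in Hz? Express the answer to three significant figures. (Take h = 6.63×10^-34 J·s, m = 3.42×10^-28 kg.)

f = 4.80×10^14 Hz

E_1 = h²/(8mL²) = 2.123×10^-20 J and ΔE = (4² − 1²)E_1 = 3.184×10^-19 J.
f = ΔE/h = 3.184×10^-19/6.63×10^-34 = 4.80×10^14 Hz.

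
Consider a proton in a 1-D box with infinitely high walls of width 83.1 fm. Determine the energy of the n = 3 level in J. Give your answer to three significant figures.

E_3 = 4.28×10^-14 J

For an infinite well E_n = n²h²/(8m_pL²), so E_1 = h²/(8m_pL²) = (6.626×10^-34)²/(8·1.673×10^-27·(8.31×10^-14 m)²) = 4.750×10^-15 J.
Then E_3 = 3²·E_1 = 9·4.750×10^-15 J = 4.28×10^-14 J.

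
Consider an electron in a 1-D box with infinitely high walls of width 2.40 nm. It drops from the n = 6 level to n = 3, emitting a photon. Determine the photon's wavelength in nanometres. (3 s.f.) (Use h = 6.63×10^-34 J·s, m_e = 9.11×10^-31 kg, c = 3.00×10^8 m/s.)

E_1 = h²/(8m_eL²) = 1.047×10^-20 J, so ΔE = (6² − 3²)E_1 = 2.827×10^-19 J.
λ = hc/ΔE = (6.63×10^-34·3.00×10^8)/2.827×10^-19 = 7.04×10^-7 m = 704 nm.

λ = 704 nm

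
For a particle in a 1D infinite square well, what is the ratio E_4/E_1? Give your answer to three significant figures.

E_n ∝ n², so E_4/E_1 = 4²/1² = 16/1 = 16.0.

16.0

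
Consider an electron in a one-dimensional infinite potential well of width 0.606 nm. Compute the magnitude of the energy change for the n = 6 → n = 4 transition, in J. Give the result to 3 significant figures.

E_1 = h²/(8m_eL²) = 1.641×10^-19 J.
|ΔE| = |6² − 4²|·E_1 = 20·1.641×10^-19 J = 3.28×10^-18 J.

|ΔE| = 3.28×10^-18 J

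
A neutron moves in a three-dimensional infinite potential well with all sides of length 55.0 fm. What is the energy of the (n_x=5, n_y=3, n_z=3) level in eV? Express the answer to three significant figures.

E = 2.91×10^6 eV

For a 3D rectangular well E = (h²/8m_n)·Σ n_i²/L_i² = (6.626×10^-34)²/(8·1.675×10^-27) · [5²/(55.0 fm)² + 3²/(55.0 fm)² + 3²/(55.0 fm)²].
Evaluating gives E = 4.657×10^-13 J = 2.91×10^6 eV.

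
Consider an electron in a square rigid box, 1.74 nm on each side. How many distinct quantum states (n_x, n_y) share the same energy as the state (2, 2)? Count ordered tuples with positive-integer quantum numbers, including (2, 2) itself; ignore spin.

degeneracy = 1

The level has n_x² + n_y² = 8. The ordered positive-integer solutions are (2, 2).
That gives 1 state.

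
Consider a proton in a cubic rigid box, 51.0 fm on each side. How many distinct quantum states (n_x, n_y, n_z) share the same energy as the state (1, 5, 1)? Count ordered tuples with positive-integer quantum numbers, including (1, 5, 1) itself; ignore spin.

The level has n_x² + n_y² + n_z² = 27. The ordered positive-integer solutions are (1, 1, 5), (1, 5, 1), (3, 3, 3), (5, 1, 1).
That gives 4 states.

degeneracy = 4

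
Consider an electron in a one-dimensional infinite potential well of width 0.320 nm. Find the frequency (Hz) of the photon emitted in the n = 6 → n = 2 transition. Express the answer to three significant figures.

E_1 = h²/(8m_eL²) = 5.884×10^-19 J and ΔE = (6² − 2²)E_1 = 1.883×10^-17 J.
f = ΔE/h = 1.883×10^-17/6.626×10^-34 = 2.84×10^16 Hz.

f = 2.84×10^16 Hz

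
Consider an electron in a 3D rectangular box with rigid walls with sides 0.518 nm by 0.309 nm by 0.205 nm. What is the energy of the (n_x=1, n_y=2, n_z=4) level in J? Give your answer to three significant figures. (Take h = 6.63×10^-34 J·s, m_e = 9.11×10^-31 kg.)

For a 3D rectangular well E = (h²/8m_e)·Σ n_i²/L_i² = (6.63×10^-34)²/(8·9.11×10^-31) · [1²/(0.518 nm)² + 2²/(0.309 nm)² + 4²/(0.205 nm)²].
Evaluating gives E = 2.57×10^-17 J.

E = 2.57×10^-17 J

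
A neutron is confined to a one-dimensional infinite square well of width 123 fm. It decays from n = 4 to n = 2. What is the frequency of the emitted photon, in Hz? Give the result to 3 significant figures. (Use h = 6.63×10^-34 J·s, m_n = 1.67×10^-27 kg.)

f = 3.94×10^19 Hz

E_1 = h²/(8m_nL²) = 2.175×10^-15 J and ΔE = (4² − 2²)E_1 = 2.610×10^-14 J.
f = ΔE/h = 2.610×10^-14/6.63×10^-34 = 3.94×10^19 Hz.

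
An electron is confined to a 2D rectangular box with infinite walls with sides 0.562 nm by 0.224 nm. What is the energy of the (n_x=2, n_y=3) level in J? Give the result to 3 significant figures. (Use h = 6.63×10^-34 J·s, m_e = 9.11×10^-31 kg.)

E = 1.16×10^-17 J

For a 2D rectangular well E = (h²/8m_e)·Σ n_i²/L_i² = (6.63×10^-34)²/(8·9.11×10^-31) · [2²/(0.562 nm)² + 3²/(0.224 nm)²].
Evaluating gives E = 1.16×10^-17 J.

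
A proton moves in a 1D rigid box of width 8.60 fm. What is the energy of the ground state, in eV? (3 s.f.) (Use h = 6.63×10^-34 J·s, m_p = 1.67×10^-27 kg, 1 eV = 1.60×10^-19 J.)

E_1 = 2.78×10^6 eV

For an infinite well E_n = n²h²/(8m_pL²), so E_1 = h²/(8m_pL²) = (6.63×10^-34)²/(8·1.67×10^-27·(8.60×10^-15 m)²) = 4.449×10^-13 J.
Converting, E_1 = 4.449×10^-13 J / (1.60×10^-19 J/eV) = 2.78×10^6 eV.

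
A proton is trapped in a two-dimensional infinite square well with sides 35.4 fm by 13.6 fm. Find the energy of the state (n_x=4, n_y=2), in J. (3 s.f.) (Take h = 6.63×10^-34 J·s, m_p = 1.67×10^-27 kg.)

E = 1.13×10^-12 J

For a 2D rectangular well E = (h²/8m_p)·Σ n_i²/L_i² = (6.63×10^-34)²/(8·1.67×10^-27) · [4²/(35.4 fm)² + 2²/(13.6 fm)²].
Evaluating gives E = 1.13×10^-12 J.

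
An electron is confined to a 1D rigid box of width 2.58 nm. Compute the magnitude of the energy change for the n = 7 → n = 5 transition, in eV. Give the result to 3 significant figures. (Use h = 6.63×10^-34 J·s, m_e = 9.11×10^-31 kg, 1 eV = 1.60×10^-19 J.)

|ΔE| = 1.36 eV

E_1 = h²/(8m_eL²) = 9.061×10^-21 J.
|ΔE| = |7² − 5²|·E_1 = 24·9.061×10^-21 J = 2.175×10^-19 J = 1.36 eV.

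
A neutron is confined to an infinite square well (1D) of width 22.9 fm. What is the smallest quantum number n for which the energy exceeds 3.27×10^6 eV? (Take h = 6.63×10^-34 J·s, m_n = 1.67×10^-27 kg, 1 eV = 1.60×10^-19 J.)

n = 3

E_1 = h²/(8m_nL²) = 6.274×10^-14 J = 3.921×10^5 eV.
Need n² > 3.27×10^6/3.921×10^5 = 8.340, i.e. n > 2.888.
The smallest integer satisfying this is n = 3.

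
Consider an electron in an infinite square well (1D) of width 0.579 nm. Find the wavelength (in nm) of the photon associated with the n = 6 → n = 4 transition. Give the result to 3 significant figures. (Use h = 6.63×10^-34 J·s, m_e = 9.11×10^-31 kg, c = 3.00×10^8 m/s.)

λ = 55.3 nm

E_1 = h²/(8m_eL²) = 1.799×10^-19 J, so ΔE = (6² − 4²)E_1 = 3.598×10^-18 J.
λ = hc/ΔE = (6.63×10^-34·3.00×10^8)/3.598×10^-18 = 5.53×10^-8 m = 55.3 nm.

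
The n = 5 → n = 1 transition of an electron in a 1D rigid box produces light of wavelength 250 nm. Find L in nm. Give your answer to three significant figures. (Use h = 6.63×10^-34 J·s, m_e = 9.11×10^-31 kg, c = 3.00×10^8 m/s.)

L = 1.35 nm

The photon carries ΔE = hc/λ = 6.63×10^-34·3.00×10^8/2.50×10^-7 m = 7.956×10^-19 J.
Since ΔE = (5² − 1²)E_1, E_1 = 3.315×10^-20 J, and L = h/√(8m_eE_1) = 1.35×10^-9 m = 1.35 nm.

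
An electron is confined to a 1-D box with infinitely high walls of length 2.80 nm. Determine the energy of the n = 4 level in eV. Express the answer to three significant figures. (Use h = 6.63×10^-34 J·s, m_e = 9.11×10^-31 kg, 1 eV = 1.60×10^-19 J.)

For an infinite well E_n = n²h²/(8m_eL²), so E_1 = h²/(8m_eL²) = (6.63×10^-34)²/(8·9.11×10^-31·(2.80×10^-9 m)²) = 7.693×10^-21 J.
Then E_4 = 4²·E_1 = 16·7.693×10^-21 J = 1.231×10^-19 J.
Converting, E_4 = 1.231×10^-19 J / (1.60×10^-19 J/eV) = 0.769 eV.

E_4 = 0.769 eV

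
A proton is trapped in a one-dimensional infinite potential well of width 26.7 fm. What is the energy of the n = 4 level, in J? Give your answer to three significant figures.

E_4 = 7.36×10^-13 J

For an infinite well E_n = n²h²/(8m_pL²), so E_1 = h²/(8m_pL²) = (6.626×10^-34)²/(8·1.673×10^-27·(2.67×10^-14 m)²) = 4.601×10^-14 J.
Then E_4 = 4²·E_1 = 16·4.601×10^-14 J = 7.36×10^-13 J.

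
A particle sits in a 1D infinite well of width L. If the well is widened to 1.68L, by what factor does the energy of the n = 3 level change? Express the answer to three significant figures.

E_n ∝ 1/L², so the energy scales by 1/1.68² = 0.354.

0.354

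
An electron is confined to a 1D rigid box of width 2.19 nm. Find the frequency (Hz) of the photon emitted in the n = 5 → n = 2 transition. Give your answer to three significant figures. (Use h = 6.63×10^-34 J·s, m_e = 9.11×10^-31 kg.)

E_1 = h²/(8m_eL²) = 1.258×10^-20 J and ΔE = (5² − 2²)E_1 = 2.642×10^-19 J.
f = ΔE/h = 2.642×10^-19/6.63×10^-34 = 3.98×10^14 Hz.

f = 3.98×10^14 Hz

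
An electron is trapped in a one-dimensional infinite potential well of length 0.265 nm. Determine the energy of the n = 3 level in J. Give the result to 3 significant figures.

E_3 = 7.72×10^-18 J

For an infinite well E_n = n²h²/(8m_eL²), so E_1 = h²/(8m_eL²) = (6.626×10^-34)²/(8·9.109×10^-31·(2.65×10^-10 m)²) = 8.579×10^-19 J.
Then E_3 = 3²·E_1 = 9·8.579×10^-19 J = 7.72×10^-18 J.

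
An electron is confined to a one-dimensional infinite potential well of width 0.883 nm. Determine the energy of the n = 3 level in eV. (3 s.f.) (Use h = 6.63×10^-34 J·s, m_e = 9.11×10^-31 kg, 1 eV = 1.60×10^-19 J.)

E_3 = 4.35 eV

For an infinite well E_n = n²h²/(8m_eL²), so E_1 = h²/(8m_eL²) = (6.63×10^-34)²/(8·9.11×10^-31·(8.83×10^-10 m)²) = 7.736×10^-20 J.
Then E_3 = 3²·E_1 = 9·7.736×10^-20 J = 6.962×10^-19 J.
Converting, E_3 = 6.962×10^-19 J / (1.60×10^-19 J/eV) = 4.35 eV.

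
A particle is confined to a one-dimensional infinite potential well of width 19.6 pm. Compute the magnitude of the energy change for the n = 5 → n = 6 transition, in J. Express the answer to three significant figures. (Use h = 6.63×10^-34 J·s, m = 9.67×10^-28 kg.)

|ΔE| = 1.63×10^-18 J

E_1 = h²/(8mL²) = 1.479×10^-19 J.
|ΔE| = |5² − 6²|·E_1 = 11·1.479×10^-19 J = 1.63×10^-18 J.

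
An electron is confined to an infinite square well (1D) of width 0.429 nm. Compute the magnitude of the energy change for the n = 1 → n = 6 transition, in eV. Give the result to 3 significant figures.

E_1 = h²/(8m_eL²) = 3.274×10^-19 J.
|ΔE| = |1² − 6²|·E_1 = 35·3.274×10^-19 J = 1.146×10^-17 J = 71.5 eV.

|ΔE| = 71.5 eV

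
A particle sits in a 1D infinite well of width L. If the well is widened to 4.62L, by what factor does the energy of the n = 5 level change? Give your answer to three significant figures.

E_n ∝ 1/L², so the energy scales by 1/4.62² = 0.0469.

0.0469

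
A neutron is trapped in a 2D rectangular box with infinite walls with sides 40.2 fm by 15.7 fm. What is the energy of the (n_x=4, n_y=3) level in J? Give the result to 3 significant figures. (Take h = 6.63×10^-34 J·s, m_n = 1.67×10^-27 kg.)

E = 1.53×10^-12 J

For a 2D rectangular well E = (h²/8m_n)·Σ n_i²/L_i² = (6.63×10^-34)²/(8·1.67×10^-27) · [4²/(40.2 fm)² + 3²/(15.7 fm)²].
Evaluating gives E = 1.53×10^-12 J.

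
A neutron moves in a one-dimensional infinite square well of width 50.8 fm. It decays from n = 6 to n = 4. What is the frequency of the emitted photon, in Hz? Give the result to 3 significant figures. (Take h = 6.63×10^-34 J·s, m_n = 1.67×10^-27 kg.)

f = 3.85×10^20 Hz

E_1 = h²/(8m_nL²) = 1.275×10^-14 J and ΔE = (6² − 4²)E_1 = 2.550×10^-13 J.
f = ΔE/h = 2.550×10^-13/6.63×10^-34 = 3.85×10^20 Hz.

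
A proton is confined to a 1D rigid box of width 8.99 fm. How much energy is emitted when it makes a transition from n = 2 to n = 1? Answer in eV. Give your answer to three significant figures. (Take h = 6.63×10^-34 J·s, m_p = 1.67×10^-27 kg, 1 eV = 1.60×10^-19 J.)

E_1 = h²/(8m_pL²) = 4.071×10^-13 J.
|ΔE| = |2² − 1²|·E_1 = 3·4.071×10^-13 J = 1.221×10^-12 J = 7.63×10^6 eV.

|ΔE| = 7.63×10^6 eV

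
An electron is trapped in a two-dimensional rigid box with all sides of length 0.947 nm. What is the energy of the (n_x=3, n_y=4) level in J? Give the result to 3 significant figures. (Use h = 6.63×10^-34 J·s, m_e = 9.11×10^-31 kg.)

For a 2D rectangular well E = (h²/8m_e)·Σ n_i²/L_i² = (6.63×10^-34)²/(8·9.11×10^-31) · [3²/(0.947 nm)² + 4²/(0.947 nm)²].
Evaluating gives E = 1.68×10^-18 J.

E = 1.68×10^-18 J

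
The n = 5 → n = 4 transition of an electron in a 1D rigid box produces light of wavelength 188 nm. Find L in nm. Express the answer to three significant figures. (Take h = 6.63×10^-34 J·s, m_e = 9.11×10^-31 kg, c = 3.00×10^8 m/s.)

The photon carries ΔE = hc/λ = 6.63×10^-34·3.00×10^8/1.88×10^-7 m = 1.058×10^-18 J.
Since ΔE = (5² − 4²)E_1, E_1 = 1.176×10^-19 J, and L = h/√(8m_eE_1) = 7.16×10^-10 m = 0.716 nm.

L = 0.716 nm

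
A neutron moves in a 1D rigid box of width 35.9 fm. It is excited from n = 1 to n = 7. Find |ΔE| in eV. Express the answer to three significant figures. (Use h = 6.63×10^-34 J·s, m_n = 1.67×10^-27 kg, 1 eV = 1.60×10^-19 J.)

|ΔE| = 7.66×10^6 eV

E_1 = h²/(8m_nL²) = 2.553×10^-14 J.
|ΔE| = |1² − 7²|·E_1 = 48·2.553×10^-14 J = 1.225×10^-12 J = 7.66×10^6 eV.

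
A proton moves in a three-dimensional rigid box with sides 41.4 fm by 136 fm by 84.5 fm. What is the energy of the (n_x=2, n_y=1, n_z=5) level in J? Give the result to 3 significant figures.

E = 1.93×10^-13 J

For a 3D rectangular well E = (h²/8m_p)·Σ n_i²/L_i² = (6.626×10^-34)²/(8·1.673×10^-27) · [2²/(41.4 fm)² + 1²/(136 fm)² + 5²/(84.5 fm)²].
Evaluating gives E = 1.93×10^-13 J.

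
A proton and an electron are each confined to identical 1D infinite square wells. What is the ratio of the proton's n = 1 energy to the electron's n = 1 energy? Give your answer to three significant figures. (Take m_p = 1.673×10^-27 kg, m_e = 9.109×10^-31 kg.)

5.44×10^-4

E_n ∝ 1/m at fixed n and L, so the ratio is m_e/m_p = 9.109×10^-31/1.673×10^-27 = 5.44×10^-4.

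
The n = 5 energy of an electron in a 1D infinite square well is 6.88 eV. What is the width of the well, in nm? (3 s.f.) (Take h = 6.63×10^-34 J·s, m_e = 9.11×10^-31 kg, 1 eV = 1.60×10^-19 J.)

From E_n = n²h²/(8m_eL²), L = n·h/√(8m_eE_n).
E_5 = 6.88 eV = 1.101×10^-18 J, so L = 5·6.63×10^-34/√(8·9.11×10^-31·1.101×10^-18) = 1.17×10^-9 m = 1.17 nm.

L = 1.17 nm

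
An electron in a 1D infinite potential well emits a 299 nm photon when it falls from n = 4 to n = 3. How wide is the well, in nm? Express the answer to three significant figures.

L = 0.797 nm

The photon carries ΔE = hc/λ = 6.626×10^-34·2.998×10^8/2.99×10^-7 m = 6.644×10^-19 J.
Since ΔE = (4² − 3²)E_1, E_1 = 9.491×10^-20 J, and L = h/√(8m_eE_1) = 7.97×10^-10 m = 0.797 nm.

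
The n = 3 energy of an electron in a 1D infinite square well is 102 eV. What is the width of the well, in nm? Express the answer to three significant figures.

From E_n = n²h²/(8m_eL²), L = n·h/√(8m_eE_n).
E_3 = 102 eV = 1.634×10^-17 J, so L = 3·6.626×10^-34/√(8·9.109×10^-31·1.634×10^-17) = 1.82×10^-10 m = 0.182 nm.

L = 0.182 nm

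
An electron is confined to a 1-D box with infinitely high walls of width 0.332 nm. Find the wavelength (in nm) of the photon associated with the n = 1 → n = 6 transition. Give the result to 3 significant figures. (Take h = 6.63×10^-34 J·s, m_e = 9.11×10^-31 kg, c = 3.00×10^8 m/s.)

λ = 10.4 nm

E_1 = h²/(8m_eL²) = 5.472×10^-19 J, so ΔE = (6² − 1²)E_1 = 1.915×10^-17 J.
λ = hc/ΔE = (6.63×10^-34·3.00×10^8)/1.915×10^-17 = 1.04×10^-8 m = 10.4 nm.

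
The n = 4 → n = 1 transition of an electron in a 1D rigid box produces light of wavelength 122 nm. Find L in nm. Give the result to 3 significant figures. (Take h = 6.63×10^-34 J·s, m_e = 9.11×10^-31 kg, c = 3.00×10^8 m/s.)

The photon carries ΔE = hc/λ = 6.63×10^-34·3.00×10^8/1.22×10^-7 m = 1.630×10^-18 J.
Since ΔE = (4² − 1²)E_1, E_1 = 1.087×10^-19 J, and L = h/√(8m_eE_1) = 7.45×10^-10 m = 0.745 nm.

L = 0.745 nm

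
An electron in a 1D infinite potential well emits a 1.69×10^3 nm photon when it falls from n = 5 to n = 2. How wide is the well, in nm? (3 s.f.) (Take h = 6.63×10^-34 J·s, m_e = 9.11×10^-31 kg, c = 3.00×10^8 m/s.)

L = 3.28 nm

The photon carries ΔE = hc/λ = 6.63×10^-34·3.00×10^8/1.69×10^-6 m = 1.177×10^-19 J.
Since ΔE = (5² − 2²)E_1, E_1 = 5.605×10^-21 J, and L = h/√(8m_eE_1) = 3.28×10^-9 m = 3.28 nm.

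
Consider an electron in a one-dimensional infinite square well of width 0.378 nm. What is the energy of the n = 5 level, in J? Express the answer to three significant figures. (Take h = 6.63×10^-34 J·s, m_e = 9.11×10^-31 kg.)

For an infinite well E_n = n²h²/(8m_eL²), so E_1 = h²/(8m_eL²) = (6.63×10^-34)²/(8·9.11×10^-31·(3.78×10^-10 m)²) = 4.221×10^-19 J.
Then E_5 = 5²·E_1 = 25·4.221×10^-19 J = 1.06×10^-17 J.

E_5 = 1.06×10^-17 J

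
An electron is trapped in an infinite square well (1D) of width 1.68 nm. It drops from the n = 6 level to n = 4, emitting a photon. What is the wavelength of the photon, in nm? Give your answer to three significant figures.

E_1 = h²/(8m_eL²) = 2.135×10^-20 J, so ΔE = (6² − 4²)E_1 = 4.270×10^-19 J.
λ = hc/ΔE = (6.626×10^-34·2.998×10^8)/4.270×10^-19 = 4.65×10^-7 m = 465 nm.

λ = 465 nm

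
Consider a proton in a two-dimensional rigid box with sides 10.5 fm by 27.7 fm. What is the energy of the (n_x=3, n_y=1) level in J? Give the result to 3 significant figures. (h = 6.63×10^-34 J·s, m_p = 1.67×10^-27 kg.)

E = 2.73×10^-12 J

For a 2D rectangular well E = (h²/8m_p)·Σ n_i²/L_i² = (6.63×10^-34)²/(8·1.67×10^-27) · [3²/(10.5 fm)² + 1²/(27.7 fm)²].
Evaluating gives E = 2.73×10^-12 J.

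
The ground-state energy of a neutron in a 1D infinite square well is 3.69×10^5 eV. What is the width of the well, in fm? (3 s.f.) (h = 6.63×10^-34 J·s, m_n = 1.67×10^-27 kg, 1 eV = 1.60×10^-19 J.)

From E_n = n²h²/(8m_nL²), L = n·h/√(8m_nE_n).
E_1 = 3.69×10^5 eV = 5.904×10^-14 J, so L = 1·6.63×10^-34/√(8·1.67×10^-27·5.904×10^-14) = 2.36×10^-14 m = 23.6 fm.

L = 23.6 fm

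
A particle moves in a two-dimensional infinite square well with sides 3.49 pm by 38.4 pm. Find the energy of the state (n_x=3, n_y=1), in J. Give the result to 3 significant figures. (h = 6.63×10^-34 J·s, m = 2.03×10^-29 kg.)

For a 2D rectangular well E = (h²/8m)·Σ n_i²/L_i² = (6.63×10^-34)²/(8·2.03×10^-29) · [3²/(3.49 pm)² + 1²/(38.4 pm)²].
Evaluating gives E = 2.00×10^-15 J.

E = 2.00×10^-15 J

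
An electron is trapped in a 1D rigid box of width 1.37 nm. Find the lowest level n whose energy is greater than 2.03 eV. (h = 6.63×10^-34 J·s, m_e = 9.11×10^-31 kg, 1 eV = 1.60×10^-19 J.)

E_1 = h²/(8m_eL²) = 3.213×10^-20 J = 0.2008 eV.
Need n² > 2.03/0.2008 = 10.11, i.e. n > 3.180.
The smallest integer satisfying this is n = 4.

n = 4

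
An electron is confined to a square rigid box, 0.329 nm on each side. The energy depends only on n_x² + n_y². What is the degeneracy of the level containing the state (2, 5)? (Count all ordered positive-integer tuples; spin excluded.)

The level has n_x² + n_y² = 29. The ordered positive-integer solutions are (2, 5), (5, 2).
That gives 2 states.

degeneracy = 2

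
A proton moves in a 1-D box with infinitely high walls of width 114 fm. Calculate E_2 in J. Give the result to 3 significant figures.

E_2 = 1.01×10^-14 J

For an infinite well E_n = n²h²/(8m_pL²), so E_1 = h²/(8m_pL²) = (6.626×10^-34)²/(8·1.673×10^-27·(1.14×10^-13 m)²) = 2.524×10^-15 J.
Then E_2 = 2²·E_1 = 4·2.524×10^-15 J = 1.01×10^-14 J.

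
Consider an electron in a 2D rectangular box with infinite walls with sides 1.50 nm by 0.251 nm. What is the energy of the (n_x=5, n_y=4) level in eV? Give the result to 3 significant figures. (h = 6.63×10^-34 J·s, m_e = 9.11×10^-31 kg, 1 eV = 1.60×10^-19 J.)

E = 99.9 eV

For a 2D rectangular well E = (h²/8m_e)·Σ n_i²/L_i² = (6.63×10^-34)²/(8·9.11×10^-31) · [5²/(1.50 nm)² + 4²/(0.251 nm)²].
Evaluating gives E = 1.599×10^-17 J = 99.9 eV.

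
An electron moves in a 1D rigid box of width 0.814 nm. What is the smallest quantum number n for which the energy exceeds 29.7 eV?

n = 8

E_1 = h²/(8m_eL²) = 9.093×10^-20 J = 0.5676 eV.
Need n² > 29.7/0.5676 = 52.33, i.e. n > 7.234.
The smallest integer satisfying this is n = 8.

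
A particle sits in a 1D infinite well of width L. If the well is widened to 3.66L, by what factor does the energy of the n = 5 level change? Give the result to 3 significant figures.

E_n ∝ 1/L², so the energy scales by 1/3.66² = 0.0747.

0.0747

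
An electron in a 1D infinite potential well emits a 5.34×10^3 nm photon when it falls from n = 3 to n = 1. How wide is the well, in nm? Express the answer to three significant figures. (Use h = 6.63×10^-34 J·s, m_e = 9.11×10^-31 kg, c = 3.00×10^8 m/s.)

The photon carries ΔE = hc/λ = 6.63×10^-34·3.00×10^8/5.34×10^-6 m = 3.725×10^-20 J.
Since ΔE = (3² − 1²)E_1, E_1 = 4.656×10^-21 J, and L = h/√(8m_eE_1) = 3.60×10^-9 m = 3.60 nm.

L = 3.60 nm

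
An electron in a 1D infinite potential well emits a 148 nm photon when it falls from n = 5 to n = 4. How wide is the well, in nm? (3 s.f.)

L = 0.636 nm

The photon carries ΔE = hc/λ = 6.626×10^-34·2.998×10^8/1.48×10^-7 m = 1.342×10^-18 J.
Since ΔE = (5² − 4²)E_1, E_1 = 1.491×10^-19 J, and L = h/√(8m_eE_1) = 6.36×10^-10 m = 0.636 nm.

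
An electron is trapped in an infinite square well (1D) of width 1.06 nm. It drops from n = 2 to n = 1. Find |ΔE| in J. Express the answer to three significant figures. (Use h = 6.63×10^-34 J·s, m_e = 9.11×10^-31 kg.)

E_1 = h²/(8m_eL²) = 5.368×10^-20 J.
|ΔE| = |2² − 1²|·E_1 = 3·5.368×10^-20 J = 1.61×10^-19 J.

|ΔE| = 1.61×10^-19 J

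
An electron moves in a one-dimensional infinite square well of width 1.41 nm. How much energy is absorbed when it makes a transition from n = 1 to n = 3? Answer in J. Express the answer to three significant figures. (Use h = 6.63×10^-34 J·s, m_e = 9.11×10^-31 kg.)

|ΔE| = 2.43×10^-19 J

E_1 = h²/(8m_eL²) = 3.034×10^-20 J.
|ΔE| = |1² − 3²|·E_1 = 8·3.034×10^-20 J = 2.43×10^-19 J.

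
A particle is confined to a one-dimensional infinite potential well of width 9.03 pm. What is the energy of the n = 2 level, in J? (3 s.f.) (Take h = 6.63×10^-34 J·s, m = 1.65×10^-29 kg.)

For an infinite well E_n = n²h²/(8mL²), so E_1 = h²/(8mL²) = (6.63×10^-34)²/(8·1.65×10^-29·(9.03×10^-12 m)²) = 4.084×10^-17 J.
Then E_2 = 2²·E_1 = 4·4.084×10^-17 J = 1.63×10^-16 J.

E_2 = 1.63×10^-16 J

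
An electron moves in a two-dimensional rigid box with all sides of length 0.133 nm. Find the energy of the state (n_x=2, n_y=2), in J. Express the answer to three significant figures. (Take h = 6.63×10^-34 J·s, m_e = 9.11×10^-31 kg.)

E = 2.73×10^-17 J

For a 2D rectangular well E = (h²/8m_e)·Σ n_i²/L_i² = (6.63×10^-34)²/(8·9.11×10^-31) · [2²/(0.133 nm)² + 2²/(0.133 nm)²].
Evaluating gives E = 2.73×10^-17 J.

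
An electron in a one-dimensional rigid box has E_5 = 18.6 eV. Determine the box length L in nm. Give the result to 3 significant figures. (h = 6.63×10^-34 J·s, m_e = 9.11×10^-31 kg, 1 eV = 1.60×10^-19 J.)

From E_n = n²h²/(8m_eL²), L = n·h/√(8m_eE_n).
E_5 = 18.6 eV = 2.976×10^-18 J, so L = 5·6.63×10^-34/√(8·9.11×10^-31·2.976×10^-18) = 7.12×10^-10 m = 0.712 nm.

L = 0.712 nm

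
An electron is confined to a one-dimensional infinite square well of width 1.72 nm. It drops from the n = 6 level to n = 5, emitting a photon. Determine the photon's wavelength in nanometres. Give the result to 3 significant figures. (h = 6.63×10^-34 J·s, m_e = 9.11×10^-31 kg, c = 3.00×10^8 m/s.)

E_1 = h²/(8m_eL²) = 2.039×10^-20 J, so ΔE = (6² − 5²)E_1 = 2.243×10^-19 J.
λ = hc/ΔE = (6.63×10^-34·3.00×10^8)/2.243×10^-19 = 8.87×10^-7 m = 887 nm.

λ = 887 nm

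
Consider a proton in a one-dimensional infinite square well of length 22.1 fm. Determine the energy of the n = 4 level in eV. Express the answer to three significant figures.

For an infinite well E_n = n²h²/(8m_pL²), so E_1 = h²/(8m_pL²) = (6.626×10^-34)²/(8·1.673×10^-27·(2.21×10^-14 m)²) = 6.716×10^-14 J.
Then E_4 = 4²·E_1 = 16·6.716×10^-14 J = 1.075×10^-12 J.
Converting, E_4 = 1.075×10^-12 J / (1.602×10^-19 J/eV) = 6.71×10^6 eV.

E_4 = 6.71×10^6 eV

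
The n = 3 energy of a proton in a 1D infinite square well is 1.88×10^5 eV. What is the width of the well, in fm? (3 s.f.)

L = 99.0 fm

From E_n = n²h²/(8m_pL²), L = n·h/√(8m_pE_n).
E_3 = 1.88×10^5 eV = 3.012×10^-14 J, so L = 3·6.626×10^-34/√(8·1.673×10^-27·3.012×10^-14) = 9.90×10^-14 m = 99.0 fm.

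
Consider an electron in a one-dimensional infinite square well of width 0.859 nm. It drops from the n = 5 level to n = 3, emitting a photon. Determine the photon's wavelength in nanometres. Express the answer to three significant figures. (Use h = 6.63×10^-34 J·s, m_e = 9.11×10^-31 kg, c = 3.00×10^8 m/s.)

E_1 = h²/(8m_eL²) = 8.174×10^-20 J, so ΔE = (5² − 3²)E_1 = 1.308×10^-18 J.
λ = hc/ΔE = (6.63×10^-34·3.00×10^8)/1.308×10^-18 = 1.52×10^-7 m = 152 nm.

λ = 152 nm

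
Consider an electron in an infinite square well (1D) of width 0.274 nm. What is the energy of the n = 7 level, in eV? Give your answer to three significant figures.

E_7 = 245 eV

For an infinite well E_n = n²h²/(8m_eL²), so E_1 = h²/(8m_eL²) = (6.626×10^-34)²/(8·9.109×10^-31·(2.74×10^-10 m)²) = 8.025×10^-19 J.
Then E_7 = 7²·E_1 = 49·8.025×10^-19 J = 3.932×10^-17 J.
Converting, E_7 = 3.932×10^-17 J / (1.602×10^-19 J/eV) = 245 eV.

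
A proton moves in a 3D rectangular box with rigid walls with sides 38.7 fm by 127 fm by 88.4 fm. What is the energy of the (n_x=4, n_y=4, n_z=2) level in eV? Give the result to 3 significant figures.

E = 2.50×10^6 eV

For a 3D rectangular well E = (h²/8m_p)·Σ n_i²/L_i² = (6.626×10^-34)²/(8·1.673×10^-27) · [4²/(38.7 fm)² + 4²/(127 fm)² + 2²/(88.4 fm)²].
Evaluating gives E = 3.998×10^-13 J = 2.50×10^6 eV.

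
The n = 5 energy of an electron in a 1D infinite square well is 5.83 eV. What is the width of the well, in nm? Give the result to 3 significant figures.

L = 1.27 nm

From E_n = n²h²/(8m_eL²), L = n·h/√(8m_eE_n).
E_5 = 5.83 eV = 9.340×10^-19 J, so L = 5·6.626×10^-34/√(8·9.109×10^-31·9.340×10^-19) = 1.27×10^-9 m = 1.27 nm.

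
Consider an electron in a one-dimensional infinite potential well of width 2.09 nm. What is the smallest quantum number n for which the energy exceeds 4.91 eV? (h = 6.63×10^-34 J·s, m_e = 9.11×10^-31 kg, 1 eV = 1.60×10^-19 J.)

E_1 = h²/(8m_eL²) = 1.381×10^-20 J = 0.08631 eV.
Need n² > 4.91/0.08631 = 56.89, i.e. n > 7.543.
The smallest integer satisfying this is n = 8.

n = 8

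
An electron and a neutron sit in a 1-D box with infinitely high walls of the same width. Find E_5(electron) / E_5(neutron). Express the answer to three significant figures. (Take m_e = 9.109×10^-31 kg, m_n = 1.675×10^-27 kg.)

1.84×10^3

E_n ∝ 1/m at fixed n and L, so the ratio is m_n/m_e = 1.675×10^-27/9.109×10^-31 = 1.84×10^3.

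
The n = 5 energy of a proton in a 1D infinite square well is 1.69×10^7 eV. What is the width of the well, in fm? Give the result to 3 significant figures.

From E_n = n²h²/(8m_pL²), L = n·h/√(8m_pE_n).
E_5 = 1.69×10^7 eV = 2.707×10^-12 J, so L = 5·6.626×10^-34/√(8·1.673×10^-27·2.707×10^-12) = 1.74×10^-14 m = 17.4 fm.

L = 17.4 fm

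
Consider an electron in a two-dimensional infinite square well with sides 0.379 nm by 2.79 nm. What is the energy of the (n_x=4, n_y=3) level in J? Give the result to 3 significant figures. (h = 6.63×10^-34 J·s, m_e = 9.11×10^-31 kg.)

For a 2D rectangular well E = (h²/8m_e)·Σ n_i²/L_i² = (6.63×10^-34)²/(8·9.11×10^-31) · [4²/(0.379 nm)² + 3²/(2.79 nm)²].
Evaluating gives E = 6.79×10^-18 J.

E = 6.79×10^-18 J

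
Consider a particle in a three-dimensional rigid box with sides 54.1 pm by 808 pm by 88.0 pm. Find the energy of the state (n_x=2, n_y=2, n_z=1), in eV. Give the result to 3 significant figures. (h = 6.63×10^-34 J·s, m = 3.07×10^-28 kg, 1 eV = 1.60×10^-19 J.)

E = 1.68 eV

For a 3D rectangular well E = (h²/8m)·Σ n_i²/L_i² = (6.63×10^-34)²/(8·3.07×10^-28) · [2²/(54.1 pm)² + 2²/(808 pm)² + 1²/(88.0 pm)²].
Evaluating gives E = 2.688×10^-19 J = 1.68 eV.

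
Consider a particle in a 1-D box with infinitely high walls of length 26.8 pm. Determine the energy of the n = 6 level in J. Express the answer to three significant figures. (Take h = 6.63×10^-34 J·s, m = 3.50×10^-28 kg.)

E_6 = 7.87×10^-18 J

For an infinite well E_n = n²h²/(8mL²), so E_1 = h²/(8mL²) = (6.63×10^-34)²/(8·3.50×10^-28·(2.68×10^-11 m)²) = 2.186×10^-19 J.
Then E_6 = 6²·E_1 = 36·2.186×10^-19 J = 7.87×10^-18 J.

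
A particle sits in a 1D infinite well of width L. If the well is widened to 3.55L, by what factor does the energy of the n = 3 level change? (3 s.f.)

0.0793

E_n ∝ 1/L², so the energy scales by 1/3.55² = 0.0793.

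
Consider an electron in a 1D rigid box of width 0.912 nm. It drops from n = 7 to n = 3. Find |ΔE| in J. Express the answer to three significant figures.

|ΔE| = 2.90×10^-18 J

E_1 = h²/(8m_eL²) = 7.244×10^-20 J.
|ΔE| = |7² − 3²|·E_1 = 40·7.244×10^-20 J = 2.90×10^-18 J.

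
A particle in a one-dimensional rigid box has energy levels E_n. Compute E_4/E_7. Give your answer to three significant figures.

0.327

E_n ∝ n², so E_4/E_7 = 4²/7² = 16/49 = 0.327.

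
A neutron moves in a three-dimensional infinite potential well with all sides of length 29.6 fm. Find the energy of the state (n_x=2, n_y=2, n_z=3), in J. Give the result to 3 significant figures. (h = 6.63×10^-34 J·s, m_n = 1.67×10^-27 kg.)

E = 6.38×10^-13 J

For a 3D rectangular well E = (h²/8m_n)·Σ n_i²/L_i² = (6.63×10^-34)²/(8·1.67×10^-27) · [2²/(29.6 fm)² + 2²/(29.6 fm)² + 3²/(29.6 fm)²].
Evaluating gives E = 6.38×10^-13 J.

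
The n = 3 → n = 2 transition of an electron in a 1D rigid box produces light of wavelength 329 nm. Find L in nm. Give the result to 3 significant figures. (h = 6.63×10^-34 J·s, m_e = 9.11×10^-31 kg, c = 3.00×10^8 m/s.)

The photon carries ΔE = hc/λ = 6.63×10^-34·3.00×10^8/3.29×10^-7 m = 6.046×10^-19 J.
Since ΔE = (3² − 2²)E_1, E_1 = 1.209×10^-19 J, and L = h/√(8m_eE_1) = 7.06×10^-10 m = 0.706 nm.

L = 0.706 nm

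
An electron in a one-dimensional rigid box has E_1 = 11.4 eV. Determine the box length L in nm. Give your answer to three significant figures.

From E_n = n²h²/(8m_eL²), L = n·h/√(8m_eE_n).
E_1 = 11.4 eV = 1.826×10^-18 J, so L = 1·6.626×10^-34/√(8·9.109×10^-31·1.826×10^-18) = 1.82×10^-10 m = 0.182 nm.

L = 0.182 nm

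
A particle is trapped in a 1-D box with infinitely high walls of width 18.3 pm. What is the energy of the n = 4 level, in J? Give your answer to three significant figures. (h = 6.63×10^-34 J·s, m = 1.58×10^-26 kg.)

E_4 = 1.66×10^-19 J

For an infinite well E_n = n²h²/(8mL²), so E_1 = h²/(8mL²) = (6.63×10^-34)²/(8·1.58×10^-26·(1.83×10^-11 m)²) = 1.038×10^-20 J.
Then E_4 = 4²·E_1 = 16·1.038×10^-20 J = 1.66×10^-19 J.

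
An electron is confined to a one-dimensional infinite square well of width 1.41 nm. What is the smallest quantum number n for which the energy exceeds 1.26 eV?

E_1 = h²/(8m_eL²) = 3.030×10^-20 J = 0.1891 eV.
Need n² > 1.26/0.1891 = 6.663, i.e. n > 2.581.
The smallest integer satisfying this is n = 3.

n = 3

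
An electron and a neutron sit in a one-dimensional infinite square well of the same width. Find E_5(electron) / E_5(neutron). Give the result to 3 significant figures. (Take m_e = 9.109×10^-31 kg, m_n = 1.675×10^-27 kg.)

E_n ∝ 1/m at fixed n and L, so the ratio is m_n/m_e = 1.675×10^-27/9.109×10^-31 = 1.84×10^3.

1.84×10^3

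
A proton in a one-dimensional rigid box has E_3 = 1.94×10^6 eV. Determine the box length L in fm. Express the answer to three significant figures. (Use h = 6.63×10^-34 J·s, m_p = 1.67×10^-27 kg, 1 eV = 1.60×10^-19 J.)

L = 30.9 fm

From E_n = n²h²/(8m_pL²), L = n·h/√(8m_pE_n).
E_3 = 1.94×10^6 eV = 3.104×10^-13 J, so L = 3·6.63×10^-34/√(8·1.67×10^-27·3.104×10^-13) = 3.09×10^-14 m = 30.9 fm.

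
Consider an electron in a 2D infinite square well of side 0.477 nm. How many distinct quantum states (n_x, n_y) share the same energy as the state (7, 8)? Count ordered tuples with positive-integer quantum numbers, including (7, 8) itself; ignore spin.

The level has n_x² + n_y² = 113. The ordered positive-integer solutions are (7, 8), (8, 7).
That gives 2 states.

degeneracy = 2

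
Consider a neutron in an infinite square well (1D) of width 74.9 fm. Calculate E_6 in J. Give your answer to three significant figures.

E_6 = 2.10×10^-13 J

For an infinite well E_n = n²h²/(8m_nL²), so E_1 = h²/(8m_nL²) = (6.626×10^-34)²/(8·1.675×10^-27·(7.49×10^-14 m)²) = 5.840×10^-15 J.
Then E_6 = 6²·E_1 = 36·5.840×10^-15 J = 2.10×10^-13 J.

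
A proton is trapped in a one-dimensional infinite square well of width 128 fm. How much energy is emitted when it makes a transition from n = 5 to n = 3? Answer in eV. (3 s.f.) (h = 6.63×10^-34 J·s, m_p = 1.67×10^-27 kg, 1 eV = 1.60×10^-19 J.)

|ΔE| = 2.01×10^5 eV

E_1 = h²/(8m_pL²) = 2.008×10^-15 J.
|ΔE| = |5² − 3²|·E_1 = 16·2.008×10^-15 J = 3.213×10^-14 J = 2.01×10^5 eV.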